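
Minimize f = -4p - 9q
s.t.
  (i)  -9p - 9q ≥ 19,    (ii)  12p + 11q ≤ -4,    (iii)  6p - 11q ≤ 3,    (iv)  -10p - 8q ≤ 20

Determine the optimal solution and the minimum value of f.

Corner points and f = -4p - 9q:
  (-182/153, -47/51) → f = 1997/153
  (-14/9, -5/9) → f = 101/9
  (-98/79, -75/79) → f = 1067/79

The binding constraints are -9p - 9q = 19 and -10p - 8q = 20.
Solving simultaneously gives p = -14/9, q = -5/9.

p = -14/9, q = -5/9, minimum f = 101/9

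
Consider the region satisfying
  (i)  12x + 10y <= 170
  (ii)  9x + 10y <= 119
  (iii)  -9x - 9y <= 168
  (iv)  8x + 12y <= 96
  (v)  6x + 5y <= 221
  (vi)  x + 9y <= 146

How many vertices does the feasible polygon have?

Pairwise boundary intersections that survive every other constraint:
  (17, -17/5)
  (535/3, -197)
  (117/7, -22/7)
  (-157/4, 247/12)
  (-74/5, 268/15)

5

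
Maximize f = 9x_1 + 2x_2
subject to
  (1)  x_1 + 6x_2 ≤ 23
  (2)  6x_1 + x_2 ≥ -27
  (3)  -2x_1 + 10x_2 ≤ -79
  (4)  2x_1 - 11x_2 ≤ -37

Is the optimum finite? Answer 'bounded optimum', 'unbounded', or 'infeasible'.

The boundaries x_1 + 6x_2 = 23 and 6x_1 + x_2 = -27 meet at (-37/7, 33/7), but that point violates -2x_1 + 10x_2 ≤ -79. Every candidate vertex is excluded by some other constraint, so the feasible region is empty.

infeasible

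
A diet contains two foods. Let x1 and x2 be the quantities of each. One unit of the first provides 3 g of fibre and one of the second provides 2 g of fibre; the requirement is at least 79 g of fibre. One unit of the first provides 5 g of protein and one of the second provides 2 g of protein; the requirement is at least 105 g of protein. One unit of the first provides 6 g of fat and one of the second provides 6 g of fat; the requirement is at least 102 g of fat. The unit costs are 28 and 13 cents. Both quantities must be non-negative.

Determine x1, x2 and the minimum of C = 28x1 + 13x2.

x1 = 13, x2 = 20, minimum C = 624

Vertices and C = 28x1 + 13x2:
  (0, 105/2) → C = 1365/2
  (79/3, 0) → C = 2212/3
  (13, 20) → C = 624
The feasible region is unbounded (it extends along (0, 1), (1, 0)), but C strictly increases along every unbounded feasible direction, so there is no improving ray and the minimum is attained at a vertex.

The optimum lies where 3x1 + 2x2 = 79 and 5x1 + 2x2 = 105.
Solving simultaneously gives x1 = 13, x2 = 20.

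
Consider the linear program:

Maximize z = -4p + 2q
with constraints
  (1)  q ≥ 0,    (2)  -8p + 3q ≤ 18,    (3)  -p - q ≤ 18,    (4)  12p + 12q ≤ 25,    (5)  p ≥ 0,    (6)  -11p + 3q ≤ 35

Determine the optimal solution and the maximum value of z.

p = 0, q = 25/12, maximum z = 25/6

Vertices and z = -4p + 2q:
  (25/12, 0) → z = -25/3
  (0, 0) → z = 0
  (0, 25/12) → z = 25/6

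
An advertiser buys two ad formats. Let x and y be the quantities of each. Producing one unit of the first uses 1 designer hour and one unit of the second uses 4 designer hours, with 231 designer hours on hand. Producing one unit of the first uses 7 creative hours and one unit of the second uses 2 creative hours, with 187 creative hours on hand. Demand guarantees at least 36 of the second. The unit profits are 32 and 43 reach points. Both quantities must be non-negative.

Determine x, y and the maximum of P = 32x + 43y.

x = 11, y = 55, maximum P = 2717

Vertices and P = 32x + 43y:
  (0, 231/4) → P = 9933/4
  (0, 36) → P = 1548
  (11, 55) → P = 2717
  (115/7, 36) → P = 14516/7

The binding constraints are x + 4y = 231 and 7x + 2y = 187.
Solving simultaneously gives x = 11, y = 55.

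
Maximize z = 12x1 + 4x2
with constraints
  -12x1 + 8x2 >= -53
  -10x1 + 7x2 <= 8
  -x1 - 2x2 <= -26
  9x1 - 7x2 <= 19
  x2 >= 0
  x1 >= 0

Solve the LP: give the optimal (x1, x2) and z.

x1 = 435/4, x2 = 313/2, maximum z = 1931

The optimum lies where -12x1 + 8x2 = -53 and -10x1 + 7x2 = 8.
Solving simultaneously gives x1 = 435/4, x2 = 313/2.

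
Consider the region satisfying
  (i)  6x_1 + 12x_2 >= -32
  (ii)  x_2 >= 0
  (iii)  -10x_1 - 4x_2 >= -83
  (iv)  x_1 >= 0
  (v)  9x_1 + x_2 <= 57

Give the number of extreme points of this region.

4

Intersecting each pair of boundary lines and keeping only the points that satisfy every inequality leaves:
  (0, 0)
  (19/3, 0)
  (0, 83/4)
  (145/26, 177/26)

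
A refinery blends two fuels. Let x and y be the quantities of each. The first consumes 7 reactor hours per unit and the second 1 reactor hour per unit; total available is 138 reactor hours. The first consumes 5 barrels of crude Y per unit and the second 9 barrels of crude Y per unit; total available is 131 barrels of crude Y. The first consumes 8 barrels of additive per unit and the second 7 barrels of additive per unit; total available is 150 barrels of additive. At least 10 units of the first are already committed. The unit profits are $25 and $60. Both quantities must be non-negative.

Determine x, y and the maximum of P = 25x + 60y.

x = 10, y = 9, maximum P = 790

The optimum lies where 5x + 9y = 131 and x = 10.
Solving simultaneously gives x = 10, y = 9.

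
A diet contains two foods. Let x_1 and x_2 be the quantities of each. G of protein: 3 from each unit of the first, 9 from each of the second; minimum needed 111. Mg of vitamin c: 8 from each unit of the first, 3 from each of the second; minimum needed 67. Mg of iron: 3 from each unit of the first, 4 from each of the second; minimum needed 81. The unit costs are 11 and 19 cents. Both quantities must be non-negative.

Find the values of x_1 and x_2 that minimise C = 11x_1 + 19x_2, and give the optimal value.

Extreme points and C = 11x_1 + 19x_2:
  (0, 67/3) → C = 1273/3
  (37, 0) → C = 407
  (19, 6) → C = 323
  (25/23, 447/23) → C = 8768/23
The feasible region is unbounded (it extends along (0, 1), (1, 0)), but C strictly increases along every unbounded feasible direction, so there is no improving ray and the minimum is attained at a vertex.

x_1 = 19, x_2 = 6, minimum C = 323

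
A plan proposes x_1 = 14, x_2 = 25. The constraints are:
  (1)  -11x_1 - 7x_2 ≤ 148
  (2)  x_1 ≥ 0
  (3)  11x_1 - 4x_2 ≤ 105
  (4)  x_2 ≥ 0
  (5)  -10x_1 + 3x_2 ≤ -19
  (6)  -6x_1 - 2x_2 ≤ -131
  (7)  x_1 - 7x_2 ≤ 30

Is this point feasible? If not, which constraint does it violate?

(1): -329 ≤ 148 ✓
(2): 14 ≥ 0 ✓
(3): 54 ≤ 105 ✓
(4): 25 ≥ 0 ✓
(5): -65 ≤ -19 ✓
(6): -134 ≤ -131 ✓
(7): -161 ≤ 30 ✓

feasible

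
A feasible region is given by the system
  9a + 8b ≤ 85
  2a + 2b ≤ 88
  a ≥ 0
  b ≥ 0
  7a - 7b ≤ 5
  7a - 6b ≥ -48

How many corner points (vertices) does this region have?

5

Of the 15 pairwise boundary intersections, those satisfying every inequality are:
  (635/119, 550/119)
  (63/55, 1027/110)
  (0, 0)
  (0, 8)
  (5/7, 0)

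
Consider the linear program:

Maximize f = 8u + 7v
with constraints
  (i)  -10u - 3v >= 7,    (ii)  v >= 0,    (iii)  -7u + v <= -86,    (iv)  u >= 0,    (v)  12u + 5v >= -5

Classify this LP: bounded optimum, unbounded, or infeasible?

infeasible

The boundaries v = 0 and -7u + v = -86 meet at (86/7, 0), but that point violates -10u - 3v ≥ 7. Every candidate vertex is excluded by some other constraint, so the feasible region is empty.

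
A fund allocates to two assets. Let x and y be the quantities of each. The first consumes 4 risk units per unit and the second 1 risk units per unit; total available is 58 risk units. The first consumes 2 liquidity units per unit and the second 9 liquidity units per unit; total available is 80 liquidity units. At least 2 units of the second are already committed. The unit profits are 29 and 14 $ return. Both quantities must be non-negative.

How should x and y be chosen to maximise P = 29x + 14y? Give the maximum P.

Feasible corners and P = 29x + 14y:
  (0, 80/9) → P = 1120/9
  (0, 2) → P = 28
  (13, 6) → P = 461
  (14, 2) → P = 434

The optimum lies where 4x + y = 58 and 2x + 9y = 80.
Solving simultaneously gives x = 13, y = 6.

x = 13, y = 6, maximum P = 461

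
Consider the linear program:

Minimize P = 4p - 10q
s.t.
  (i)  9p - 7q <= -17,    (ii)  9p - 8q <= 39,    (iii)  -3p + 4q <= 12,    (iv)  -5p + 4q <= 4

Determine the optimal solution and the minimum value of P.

Feasible corners and P = 4p - 10q:
  (-409/9, -56) → P = 3404/9
  (-40, -49) → P = 330
  (-47, -231/4) → P = 779/2

The binding constraints are 9p - 7q = -17 and -5p + 4q = 4.
Solving simultaneously gives p = -40, q = -49.

p = -40, q = -49, minimum P = 330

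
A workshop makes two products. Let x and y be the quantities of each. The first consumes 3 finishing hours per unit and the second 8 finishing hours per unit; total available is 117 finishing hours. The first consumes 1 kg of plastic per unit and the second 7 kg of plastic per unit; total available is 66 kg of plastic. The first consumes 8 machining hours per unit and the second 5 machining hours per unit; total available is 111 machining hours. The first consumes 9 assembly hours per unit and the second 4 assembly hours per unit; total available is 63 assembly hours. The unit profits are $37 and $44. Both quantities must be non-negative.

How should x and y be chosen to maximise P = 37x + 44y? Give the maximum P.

x = 3, y = 9, maximum P = 507

Extreme points and P = 37x + 44y:
  (0, 0) → P = 0
  (0, 66/7) → P = 2904/7
  (7, 0) → P = 259
  (3, 9) → P = 507

The binding constraints are x + 7y = 66 and 9x + 4y = 63.
Solving simultaneously gives x = 3, y = 9.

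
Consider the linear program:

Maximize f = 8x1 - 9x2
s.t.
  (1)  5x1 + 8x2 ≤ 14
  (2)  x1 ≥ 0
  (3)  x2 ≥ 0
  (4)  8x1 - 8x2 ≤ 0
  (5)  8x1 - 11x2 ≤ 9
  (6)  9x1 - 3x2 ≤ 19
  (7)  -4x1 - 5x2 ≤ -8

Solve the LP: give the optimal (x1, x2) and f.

x1 = 8/9, x2 = 8/9, maximum f = -8/9

Feasible corners and f = 8x1 - 9x2:
  (0, 7/4) → f = -63/4
  (14/13, 14/13) → f = -14/13
  (0, 8/5) → f = -72/5
  (8/9, 8/9) → f = -8/9

The optimum lies where 8x1 - 8x2 = 0 and -4x1 - 5x2 = -8.
Solving simultaneously gives x1 = 8/9, x2 = 8/9.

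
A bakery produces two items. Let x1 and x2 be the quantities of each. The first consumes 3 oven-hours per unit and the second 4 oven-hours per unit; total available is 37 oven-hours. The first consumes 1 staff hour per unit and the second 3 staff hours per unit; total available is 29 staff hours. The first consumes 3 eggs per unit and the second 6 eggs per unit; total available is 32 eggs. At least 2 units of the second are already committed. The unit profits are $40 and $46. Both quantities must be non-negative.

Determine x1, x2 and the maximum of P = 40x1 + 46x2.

Corner points and P = 40x1 + 46x2:
  (0, 16/3) → P = 736/3
  (0, 2) → P = 92
  (20/3, 2) → P = 1076/3

The optimum lies where 3x1 + 6x2 = 32 and x2 = 2.
Solving simultaneously gives x1 = 20/3, x2 = 2.

x1 = 20/3, x2 = 2, maximum P = 1076/3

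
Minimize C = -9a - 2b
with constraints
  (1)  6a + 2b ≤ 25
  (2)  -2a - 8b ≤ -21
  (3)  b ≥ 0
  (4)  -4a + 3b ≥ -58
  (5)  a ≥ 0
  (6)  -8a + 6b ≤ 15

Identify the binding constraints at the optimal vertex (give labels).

(1) and (2)

Corner points and C = -9a - 2b:
  (79/22, 19/11) → C = -787/22
  (30/13, 145/26) → C = -415/13
  (3/38, 99/38) → C = -225/38

The minimum is at (79/22, 19/11). Substituting into each constraint, equality holds for (1) and (2); the remaining constraints have slack.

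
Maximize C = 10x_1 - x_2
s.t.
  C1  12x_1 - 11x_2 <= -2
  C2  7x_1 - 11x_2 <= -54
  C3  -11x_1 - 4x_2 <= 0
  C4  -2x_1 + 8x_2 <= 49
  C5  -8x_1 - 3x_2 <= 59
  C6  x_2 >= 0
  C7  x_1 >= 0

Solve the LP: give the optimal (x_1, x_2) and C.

x_1 = 107/34, x_2 = 235/34, maximum C = 835/34

Extreme points and C = 10x_1 - x_2:
  (107/34, 235/34) → C = 835/34
  (0, 54/11) → C = -54/11
  (0, 49/8) → C = -49/8

The optimum lies where 7x_1 - 11x_2 = -54 and -2x_1 + 8x_2 = 49.
Solving simultaneously gives x_1 = 107/34, x_2 = 235/34.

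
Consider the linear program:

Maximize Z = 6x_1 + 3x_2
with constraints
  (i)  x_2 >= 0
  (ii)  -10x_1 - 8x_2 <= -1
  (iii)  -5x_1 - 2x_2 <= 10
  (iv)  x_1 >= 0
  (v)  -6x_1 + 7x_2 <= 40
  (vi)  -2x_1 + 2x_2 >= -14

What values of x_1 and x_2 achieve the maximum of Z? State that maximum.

Feasible corners and Z = 6x_1 + 3x_2:
  (1/10, 0) → Z = 3/5
  (7, 0) → Z = 42
  (0, 1/8) → Z = 3/8
  (0, 40/7) → Z = 120/7
  (89, 82) → Z = 780

x_1 = 89, x_2 = 82, maximum Z = 780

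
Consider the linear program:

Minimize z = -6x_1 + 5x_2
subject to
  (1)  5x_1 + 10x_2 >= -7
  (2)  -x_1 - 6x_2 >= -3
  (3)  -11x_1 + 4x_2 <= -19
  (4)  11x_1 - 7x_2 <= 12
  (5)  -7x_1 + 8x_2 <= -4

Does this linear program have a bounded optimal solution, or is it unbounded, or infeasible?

infeasible

The boundaries 5x_1 + 10x_2 = -7 and -11x_1 + 4x_2 = -19 meet at (81/65, -86/65), but that point violates 11x_1 - 7x_2 ≤ 12. Every candidate vertex is excluded by some other constraint, so the feasible region is empty.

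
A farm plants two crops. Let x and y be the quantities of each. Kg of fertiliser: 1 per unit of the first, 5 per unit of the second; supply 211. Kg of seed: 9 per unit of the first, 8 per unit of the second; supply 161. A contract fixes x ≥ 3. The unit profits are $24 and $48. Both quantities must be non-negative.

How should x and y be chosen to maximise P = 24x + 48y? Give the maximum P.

x = 3, y = 67/4, maximum P = 876

Corner points and P = 24x + 48y:
  (161/9, 0) → P = 1288/3
  (3, 0) → P = 72
  (3, 67/4) → P = 876

The binding constraints are 9x + 8y = 161 and x = 3.
Solving simultaneously gives x = 3, y = 67/4.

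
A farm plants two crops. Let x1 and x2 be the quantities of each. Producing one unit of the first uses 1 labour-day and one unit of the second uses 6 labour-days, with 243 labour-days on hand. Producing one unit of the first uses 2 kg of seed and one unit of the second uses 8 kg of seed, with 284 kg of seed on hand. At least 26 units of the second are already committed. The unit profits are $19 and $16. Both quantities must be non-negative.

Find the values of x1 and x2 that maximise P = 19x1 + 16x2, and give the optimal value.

x1 = 38, x2 = 26, maximum P = 1138

Corner points and P = 19x1 + 16x2:
  (0, 71/2) → P = 568
  (0, 26) → P = 416
  (38, 26) → P = 1138

The optimum lies where 2x1 + 8x2 = 284 and x2 = 26.
Solving simultaneously gives x1 = 38, x2 = 26.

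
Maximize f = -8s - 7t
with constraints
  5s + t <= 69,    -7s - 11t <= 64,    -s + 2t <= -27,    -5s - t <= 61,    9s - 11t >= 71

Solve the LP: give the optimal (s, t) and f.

s = 169/25, t = -253/25, maximum f = 419/25

At the optimal vertex, -7s - 11t = 64 and -s + 2t = -27.
Solving simultaneously gives s = 169/25, t = -253/25.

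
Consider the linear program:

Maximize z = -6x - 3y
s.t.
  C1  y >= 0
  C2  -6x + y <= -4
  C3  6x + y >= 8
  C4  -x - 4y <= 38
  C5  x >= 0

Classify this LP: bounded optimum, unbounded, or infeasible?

Vertices and z = -6x - 3y:
  (4/3, 0) → z = -8
  (1, 2) → z = -12
The feasible region has finitely many vertices and no improving ray; the maximum is -8 at (4/3, 0).

bounded optimum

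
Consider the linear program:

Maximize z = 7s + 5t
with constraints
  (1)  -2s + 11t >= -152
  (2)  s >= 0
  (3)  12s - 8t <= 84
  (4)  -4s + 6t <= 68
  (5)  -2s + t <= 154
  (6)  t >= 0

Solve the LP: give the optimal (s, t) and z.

s = 131/5, t = 144/5, maximum z = 1637/5

Feasible corners and z = 7s + 5t:
  (0, 34/3) → z = 170/3
  (0, 0) → z = 0
  (131/5, 144/5) → z = 1637/5
  (7, 0) → z = 49

At the optimal vertex, 12s - 8t = 84 and -4s + 6t = 68.
Solving simultaneously gives s = 131/5, t = 144/5.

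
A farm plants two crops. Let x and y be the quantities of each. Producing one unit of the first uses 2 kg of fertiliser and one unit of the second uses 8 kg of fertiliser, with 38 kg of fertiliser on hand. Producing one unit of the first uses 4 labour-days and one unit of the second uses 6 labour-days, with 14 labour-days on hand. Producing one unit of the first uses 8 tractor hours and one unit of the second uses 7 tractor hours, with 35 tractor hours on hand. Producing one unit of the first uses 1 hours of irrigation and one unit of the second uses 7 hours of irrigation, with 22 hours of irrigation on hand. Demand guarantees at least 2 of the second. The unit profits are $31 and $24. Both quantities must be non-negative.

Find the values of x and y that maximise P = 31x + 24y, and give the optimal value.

x = 1/2, y = 2, maximum P = 127/2

Extreme points and P = 31x + 24y:
  (0, 7/3) → P = 56
  (0, 2) → P = 48
  (1/2, 2) → P = 127/2

The optimum lies where 4x + 6y = 14 and y = 2.
Solving simultaneously gives x = 1/2, y = 2.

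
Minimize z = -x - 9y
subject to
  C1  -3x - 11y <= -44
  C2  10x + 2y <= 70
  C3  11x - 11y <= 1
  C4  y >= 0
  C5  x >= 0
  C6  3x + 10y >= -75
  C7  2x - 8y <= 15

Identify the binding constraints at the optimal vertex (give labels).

Vertices and z = -x - 9y:
  (45/14, 481/154) → z = -2412/77
  (0, 4) → z = -36
  (193/33, 190/33) → z = -173/3
  (0, 35) → z = -315

The minimum is at (0, 35). Substituting into each constraint, equality holds for C2 and C5; the remaining constraints have slack.

C2 and C5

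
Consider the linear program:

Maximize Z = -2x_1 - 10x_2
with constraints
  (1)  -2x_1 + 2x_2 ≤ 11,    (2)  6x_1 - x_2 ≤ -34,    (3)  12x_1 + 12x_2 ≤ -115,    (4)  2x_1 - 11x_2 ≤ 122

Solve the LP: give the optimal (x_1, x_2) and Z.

Extreme points and Z = -2x_1 - 10x_2:
  (-181/24, -49/24) → Z = 71/2
  (-365/18, -133/9) → Z = 565/3
  (-523/84, -47/14) → Z = 1933/42
  (-31/4, -25/2) → Z = 281/2

The binding constraints are -2x_1 + 2x_2 = 11 and 2x_1 - 11x_2 = 122.
Solving simultaneously gives x_1 = -365/18, x_2 = -133/9.

x_1 = -365/18, x_2 = -133/9, maximum Z = 565/3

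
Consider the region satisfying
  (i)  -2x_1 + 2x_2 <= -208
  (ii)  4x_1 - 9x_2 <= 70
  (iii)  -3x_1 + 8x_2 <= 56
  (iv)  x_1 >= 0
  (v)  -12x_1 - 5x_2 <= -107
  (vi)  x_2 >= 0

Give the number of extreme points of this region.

Of the 15 pairwise boundary intersections, those satisfying every inequality are:
  (866/5, 346/5)
  (888/5, 368/5)
  (1064/5, 434/5)

3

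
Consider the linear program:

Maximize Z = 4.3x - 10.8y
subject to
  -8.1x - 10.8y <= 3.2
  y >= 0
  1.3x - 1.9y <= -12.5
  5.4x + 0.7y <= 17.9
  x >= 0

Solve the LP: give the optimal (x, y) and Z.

The optimum lies where 1.3x - 1.9y = -12.5 and x = 0.
Solving simultaneously gives x = 0, y = 125/19.

x = 0, y = 125/19, maximum Z = -1350/19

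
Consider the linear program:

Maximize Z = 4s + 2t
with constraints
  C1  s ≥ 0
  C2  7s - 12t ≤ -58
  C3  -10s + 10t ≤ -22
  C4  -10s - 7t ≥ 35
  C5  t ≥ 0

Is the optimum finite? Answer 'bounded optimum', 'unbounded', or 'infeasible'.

infeasible

The boundaries 7s - 12t = -58 and -10s + 10t = -22 meet at (422/25, 367/25), but that point violates -10s - 7t ≥ 35. Every candidate vertex is excluded by some other constraint, so the feasible region is empty.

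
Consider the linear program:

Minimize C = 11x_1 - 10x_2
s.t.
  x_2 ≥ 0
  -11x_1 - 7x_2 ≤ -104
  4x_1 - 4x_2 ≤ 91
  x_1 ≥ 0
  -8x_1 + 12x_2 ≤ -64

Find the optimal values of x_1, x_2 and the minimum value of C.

Extreme points and C = 11x_1 - 10x_2:
  (104/11, 0) → C = 104
  (91/4, 0) → C = 1001/4
  (424/47, 32/47) → C = 4344/47
  (209/4, 59/2) → C = 1119/4

The optimum lies where -11x_1 - 7x_2 = -104 and -8x_1 + 12x_2 = -64.
Solving simultaneously gives x_1 = 424/47, x_2 = 32/47.

x_1 = 424/47, x_2 = 32/47, minimum C = 4344/47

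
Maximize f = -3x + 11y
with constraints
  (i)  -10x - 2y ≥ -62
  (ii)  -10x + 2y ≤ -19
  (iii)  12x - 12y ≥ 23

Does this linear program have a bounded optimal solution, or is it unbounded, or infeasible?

bounded optimum

Vertices and f = -3x + 11y:
  (395/72, 257/72) → f = 821/36
  (91/48, -1/48) → f = -71/12
The feasible region has finitely many vertices and no improving ray; the maximum is 821/36 at (395/72, 257/72).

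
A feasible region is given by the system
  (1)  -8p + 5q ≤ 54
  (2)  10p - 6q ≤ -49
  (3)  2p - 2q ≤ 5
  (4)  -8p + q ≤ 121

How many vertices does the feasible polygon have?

4

Pairwise boundary intersections that survive every other constraint:
  (79/2, 74)
  (-551/32, -67/4)
  (-16, -37/2)
  (-247/14, -141/7)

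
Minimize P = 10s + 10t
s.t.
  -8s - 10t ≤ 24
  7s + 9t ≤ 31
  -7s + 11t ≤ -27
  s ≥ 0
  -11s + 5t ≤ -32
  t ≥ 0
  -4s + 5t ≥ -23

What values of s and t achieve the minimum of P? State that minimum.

s = 27/7, t = 0, minimum P = 270/7

Corner points and P = 10s + 10t:
  (146/35, 1/5) → P = 306/7
  (31/7, 0) → P = 310/7
  (27/7, 0) → P = 270/7

The optimum lies where -7s + 11t = -27 and t = 0.
Solving simultaneously gives s = 27/7, t = 0.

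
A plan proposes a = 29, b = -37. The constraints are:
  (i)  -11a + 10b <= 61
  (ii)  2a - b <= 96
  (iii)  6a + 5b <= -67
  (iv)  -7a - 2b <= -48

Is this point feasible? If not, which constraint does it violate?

not feasible — violates (iii)

Constraint (iii): 6a + 5b = -11, which is not ≤ -67. All other constraints are satisfied.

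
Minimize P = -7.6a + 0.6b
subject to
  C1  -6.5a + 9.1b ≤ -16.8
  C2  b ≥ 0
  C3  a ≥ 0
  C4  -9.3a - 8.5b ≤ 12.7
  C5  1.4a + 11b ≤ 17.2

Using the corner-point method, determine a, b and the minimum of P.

a = 86/7, b = 0, minimum P = -3268/35

The optimum lies where b = 0 and 1.4a + 11b = 17.2.
Solving simultaneously gives a = 86/7, b = 0.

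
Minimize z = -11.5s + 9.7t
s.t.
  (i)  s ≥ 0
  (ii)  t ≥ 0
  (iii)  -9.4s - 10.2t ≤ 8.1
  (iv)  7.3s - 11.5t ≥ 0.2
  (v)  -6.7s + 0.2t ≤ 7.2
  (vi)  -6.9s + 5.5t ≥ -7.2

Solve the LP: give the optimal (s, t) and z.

s = 24/23, t = 0, minimum z = -12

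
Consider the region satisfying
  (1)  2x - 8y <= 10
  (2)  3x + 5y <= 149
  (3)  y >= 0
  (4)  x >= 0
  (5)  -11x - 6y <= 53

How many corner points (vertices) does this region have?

4

Pairwise boundary intersections that survive every other constraint:
  (621/17, 134/17)
  (5, 0)
  (0, 149/5)
  (0, 0)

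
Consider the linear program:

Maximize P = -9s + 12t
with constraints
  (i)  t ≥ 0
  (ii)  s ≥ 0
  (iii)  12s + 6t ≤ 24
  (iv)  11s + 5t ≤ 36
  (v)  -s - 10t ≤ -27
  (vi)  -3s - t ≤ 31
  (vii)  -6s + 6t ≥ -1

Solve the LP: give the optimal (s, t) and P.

Vertices and P = -9s + 12t:
  (0, 4) → P = 48
  (0, 27/10) → P = 162/5
  (13/19, 50/19) → P = 483/19

s = 0, t = 4, maximum P = 48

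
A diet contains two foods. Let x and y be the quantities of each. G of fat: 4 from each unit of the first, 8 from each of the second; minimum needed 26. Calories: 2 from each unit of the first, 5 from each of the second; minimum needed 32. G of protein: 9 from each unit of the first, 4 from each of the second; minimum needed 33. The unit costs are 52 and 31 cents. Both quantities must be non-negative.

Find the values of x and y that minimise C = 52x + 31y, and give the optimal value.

x = 1, y = 6, minimum C = 238

Vertices and C = 52x + 31y:
  (0, 33/4) → C = 1023/4
  (16, 0) → C = 832
  (1, 6) → C = 238
The feasible region is unbounded (it extends along (0, 1), (1, 0)), but C strictly increases along every unbounded feasible direction, so there is no improving ray and the minimum is attained at a vertex.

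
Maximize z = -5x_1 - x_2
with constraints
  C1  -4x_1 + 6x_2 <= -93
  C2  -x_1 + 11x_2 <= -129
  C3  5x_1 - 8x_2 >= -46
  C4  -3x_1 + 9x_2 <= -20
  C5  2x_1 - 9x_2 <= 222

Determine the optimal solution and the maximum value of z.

x_1 = -165/8, x_2 = -117/4, maximum z = 1059/8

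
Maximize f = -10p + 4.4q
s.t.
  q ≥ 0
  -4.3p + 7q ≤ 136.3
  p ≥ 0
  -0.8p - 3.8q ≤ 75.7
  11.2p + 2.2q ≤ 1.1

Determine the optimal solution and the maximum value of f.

p = 0, q = 0.5, maximum f = 2.2

Corner points and f = -10p + 4.4q:
  (0, 0) → f = 0
  (11/112, 0) → f = -55/56
  (0, 1/2) → f = 11/5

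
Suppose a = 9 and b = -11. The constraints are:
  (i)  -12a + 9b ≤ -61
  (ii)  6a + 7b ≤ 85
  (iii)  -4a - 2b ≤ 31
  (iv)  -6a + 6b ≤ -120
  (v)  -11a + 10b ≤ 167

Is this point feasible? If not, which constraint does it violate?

feasible

(i): -207 ≤ -61 ✓
(ii): -23 ≤ 85 ✓
(iii): -14 ≤ 31 ✓
(iv): -120 ≤ -120 ✓
(v): -209 ≤ 167 ✓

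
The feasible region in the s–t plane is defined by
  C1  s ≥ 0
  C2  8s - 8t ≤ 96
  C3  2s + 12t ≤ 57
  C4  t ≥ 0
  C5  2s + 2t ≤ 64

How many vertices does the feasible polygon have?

Intersecting each pair of boundary lines and keeping only the points that satisfy every inequality leaves:
  (0, 19/4)
  (0, 0)
  (201/14, 33/14)
  (12, 0)

4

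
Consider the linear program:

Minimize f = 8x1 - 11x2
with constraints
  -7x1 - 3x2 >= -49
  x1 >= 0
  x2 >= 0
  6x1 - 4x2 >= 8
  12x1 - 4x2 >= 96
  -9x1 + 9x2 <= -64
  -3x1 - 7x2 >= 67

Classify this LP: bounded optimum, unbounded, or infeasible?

The boundaries -7x1 - 3x2 = -49 and -3x1 - 7x2 = 67 meet at (68/5, -77/5), but that point violates x2 ≥ 0. Every candidate vertex is excluded by some other constraint, so the feasible region is empty.

infeasible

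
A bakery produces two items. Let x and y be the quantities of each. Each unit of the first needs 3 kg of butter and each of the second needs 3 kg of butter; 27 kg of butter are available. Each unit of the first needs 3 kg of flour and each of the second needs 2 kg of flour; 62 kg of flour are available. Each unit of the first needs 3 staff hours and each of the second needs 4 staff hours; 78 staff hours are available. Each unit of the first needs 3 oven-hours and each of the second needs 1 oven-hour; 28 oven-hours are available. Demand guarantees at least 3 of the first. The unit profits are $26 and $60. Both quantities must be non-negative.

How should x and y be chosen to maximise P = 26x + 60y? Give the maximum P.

Feasible corners and P = 26x + 60y:
  (9, 0) → P = 234
  (3, 0) → P = 78
  (3, 6) → P = 438

x = 3, y = 6, maximum P = 438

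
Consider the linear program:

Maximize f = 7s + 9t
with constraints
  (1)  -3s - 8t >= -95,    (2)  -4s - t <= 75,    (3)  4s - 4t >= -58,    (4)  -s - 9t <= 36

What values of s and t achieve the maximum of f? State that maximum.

Vertices and f = 7s + 9t:
  (-21/11, 277/22) → f = 2199/22
  (1143/19, -203/19) → f = 6174/19
  (-333/20, -43/20) → f = -1359/10

The optimum lies where -3s - 8t = -95 and -s - 9t = 36.
Solving simultaneously gives s = 1143/19, t = -203/19.

s = 1143/19, t = -203/19, maximum f = 6174/19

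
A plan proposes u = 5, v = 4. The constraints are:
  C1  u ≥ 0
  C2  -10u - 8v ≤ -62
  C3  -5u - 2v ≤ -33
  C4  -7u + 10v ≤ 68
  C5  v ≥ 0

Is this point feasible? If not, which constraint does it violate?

C1: 5 ≥ 0 ✓
C2: -82 ≤ -62 ✓
C3: -33 ≤ -33 ✓
C4: 5 ≤ 68 ✓
C5: 4 ≥ 0 ✓

feasible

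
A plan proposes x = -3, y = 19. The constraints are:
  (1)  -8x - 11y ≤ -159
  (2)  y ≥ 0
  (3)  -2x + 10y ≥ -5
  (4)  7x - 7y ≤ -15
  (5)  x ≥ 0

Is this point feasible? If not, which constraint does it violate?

not feasible — violates (5)

Constraint (5): x = -3, which is not ≥ 0. All other constraints are satisfied.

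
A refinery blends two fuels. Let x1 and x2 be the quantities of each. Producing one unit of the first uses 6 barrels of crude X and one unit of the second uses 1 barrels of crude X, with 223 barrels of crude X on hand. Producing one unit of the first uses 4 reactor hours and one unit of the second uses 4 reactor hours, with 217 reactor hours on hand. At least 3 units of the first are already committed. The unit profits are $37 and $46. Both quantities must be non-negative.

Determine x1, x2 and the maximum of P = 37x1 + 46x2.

x1 = 3, x2 = 205/4, maximum P = 4937/2

Feasible corners and P = 37x1 + 46x2:
  (223/6, 0) → P = 8251/6
  (3, 0) → P = 111
  (135/4, 41/2) → P = 8767/4
  (3, 205/4) → P = 4937/2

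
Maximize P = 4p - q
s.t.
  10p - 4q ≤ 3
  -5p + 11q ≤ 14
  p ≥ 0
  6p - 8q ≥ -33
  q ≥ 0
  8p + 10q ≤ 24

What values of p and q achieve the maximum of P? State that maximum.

p = 21/22, q = 18/11, maximum P = 24/11

Extreme points and P = 4p - q:
  (3/10, 0) → P = 6/5
  (21/22, 18/11) → P = 24/11
  (0, 14/11) → P = -14/11
  (62/69, 116/69) → P = 44/23
  (0, 0) → P = 0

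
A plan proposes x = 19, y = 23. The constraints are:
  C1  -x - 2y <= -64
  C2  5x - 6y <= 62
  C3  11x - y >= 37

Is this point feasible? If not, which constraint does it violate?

C1: -65 ≤ -64 ✓
C2: -43 ≤ 62 ✓
C3: 186 ≥ 37 ✓

feasible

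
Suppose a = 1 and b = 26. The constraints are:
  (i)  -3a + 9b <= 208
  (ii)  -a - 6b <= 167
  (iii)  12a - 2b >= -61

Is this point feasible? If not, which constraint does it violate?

not feasible — violates (i)

Constraint (i): -3a + 9b = 231, which is not ≤ 208. All other constraints are satisfied.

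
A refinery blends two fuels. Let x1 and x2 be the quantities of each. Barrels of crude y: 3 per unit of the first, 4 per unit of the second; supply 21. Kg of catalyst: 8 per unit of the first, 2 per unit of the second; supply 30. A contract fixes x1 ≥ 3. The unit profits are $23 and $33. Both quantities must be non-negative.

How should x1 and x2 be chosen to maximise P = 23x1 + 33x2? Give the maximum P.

Feasible corners and P = 23x1 + 33x2:
  (15/4, 0) → P = 345/4
  (3, 0) → P = 69
  (3, 3) → P = 168

The optimum lies where 3x1 + 4x2 = 21 and 8x1 + 2x2 = 30.
Solving simultaneously gives x1 = 3, x2 = 3.

x1 = 3, x2 = 3, maximum P = 168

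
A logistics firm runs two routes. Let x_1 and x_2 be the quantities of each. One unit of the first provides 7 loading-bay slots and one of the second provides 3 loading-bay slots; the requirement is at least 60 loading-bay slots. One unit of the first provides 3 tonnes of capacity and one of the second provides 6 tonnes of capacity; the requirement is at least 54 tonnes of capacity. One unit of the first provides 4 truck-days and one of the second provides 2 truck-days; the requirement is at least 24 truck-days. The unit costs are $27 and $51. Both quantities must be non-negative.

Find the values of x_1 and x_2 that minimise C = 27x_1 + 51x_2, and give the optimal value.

x_1 = 6, x_2 = 6, minimum C = 468

Vertices and C = 27x_1 + 51x_2:
  (0, 20) → C = 1020
  (18, 0) → C = 486
  (6, 6) → C = 468
The feasible region is unbounded (it extends along (0, 1), (1, 0)), but C strictly increases along every unbounded feasible direction, so there is no improving ray and the minimum is attained at a vertex.

The optimum lies where 7x_1 + 3x_2 = 60 and 3x_1 + 6x_2 = 54.
Solving simultaneously gives x_1 = 6, x_2 = 6.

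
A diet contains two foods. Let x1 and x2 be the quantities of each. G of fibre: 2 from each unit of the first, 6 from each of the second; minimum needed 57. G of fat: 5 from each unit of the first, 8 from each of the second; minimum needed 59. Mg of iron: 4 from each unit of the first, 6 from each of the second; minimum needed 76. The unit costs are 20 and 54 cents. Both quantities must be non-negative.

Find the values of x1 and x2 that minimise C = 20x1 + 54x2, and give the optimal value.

The feasible region is unbounded (it extends along (0, 1), (1, 0)), but C strictly increases along every unbounded feasible direction, so there is no improving ray and the minimum is attained at a vertex.

At the optimal vertex, 2x1 + 6x2 = 57 and 4x1 + 6x2 = 76.
Solving simultaneously gives x1 = 19/2, x2 = 19/3.

x1 = 19/2, x2 = 19/3, minimum C = 532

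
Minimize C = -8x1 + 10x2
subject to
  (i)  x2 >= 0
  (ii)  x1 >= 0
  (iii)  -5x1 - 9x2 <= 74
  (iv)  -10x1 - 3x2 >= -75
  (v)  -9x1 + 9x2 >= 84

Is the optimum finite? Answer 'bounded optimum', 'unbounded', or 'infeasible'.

Vertices and C = -8x1 + 10x2:
  (0, 25) → C = 250
  (0, 28/3) → C = 280/3
  (47/13, 505/39) → C = 3922/39
The feasible region has finitely many vertices and no improving ray; the minimum is 280/3 at (0, 28/3).

bounded optimum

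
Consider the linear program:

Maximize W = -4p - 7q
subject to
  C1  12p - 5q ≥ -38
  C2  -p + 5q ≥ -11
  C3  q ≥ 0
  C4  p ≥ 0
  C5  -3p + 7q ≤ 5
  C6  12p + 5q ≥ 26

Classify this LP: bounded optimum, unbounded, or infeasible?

Vertices and W = -4p - 7q:
  (11, 0) → W = -44
  (13/6, 0) → W = -26/3
  (157/99, 46/33) → W = -1594/99
The feasible region has finitely many vertices and no improving ray; the maximum is -26/3 at (13/6, 0).

bounded optimum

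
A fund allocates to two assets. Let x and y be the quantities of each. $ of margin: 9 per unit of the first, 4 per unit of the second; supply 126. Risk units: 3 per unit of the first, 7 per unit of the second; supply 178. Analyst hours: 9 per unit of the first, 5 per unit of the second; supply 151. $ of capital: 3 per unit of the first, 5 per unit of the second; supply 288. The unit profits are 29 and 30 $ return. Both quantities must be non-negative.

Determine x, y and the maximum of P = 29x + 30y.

Corner points and P = 29x + 30y:
  (0, 0) → P = 0
  (0, 178/7) → P = 5340/7
  (14, 0) → P = 406
  (10/3, 24) → P = 2450/3

x = 10/3, y = 24, maximum P = 2450/3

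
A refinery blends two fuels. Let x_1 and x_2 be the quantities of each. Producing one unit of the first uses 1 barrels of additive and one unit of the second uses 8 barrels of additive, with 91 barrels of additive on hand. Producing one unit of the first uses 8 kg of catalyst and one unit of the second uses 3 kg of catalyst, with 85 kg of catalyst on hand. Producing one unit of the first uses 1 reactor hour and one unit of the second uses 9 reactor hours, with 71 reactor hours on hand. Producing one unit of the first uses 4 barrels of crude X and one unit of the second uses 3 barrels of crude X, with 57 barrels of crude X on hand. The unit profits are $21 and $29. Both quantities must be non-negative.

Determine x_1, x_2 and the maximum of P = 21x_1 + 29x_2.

x_1 = 8, x_2 = 7, maximum P = 371

Extreme points and P = 21x_1 + 29x_2:
  (0, 0) → P = 0
  (0, 71/9) → P = 2059/9
  (85/8, 0) → P = 1785/8
  (8, 7) → P = 371

The optimum lies where 8x_1 + 3x_2 = 85 and x_1 + 9x_2 = 71.
Solving simultaneously gives x_1 = 8, x_2 = 7.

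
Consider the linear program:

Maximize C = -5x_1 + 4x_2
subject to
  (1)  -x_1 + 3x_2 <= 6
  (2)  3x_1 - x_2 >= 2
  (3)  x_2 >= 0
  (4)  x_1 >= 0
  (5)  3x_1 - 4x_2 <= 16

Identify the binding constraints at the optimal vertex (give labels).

(1) and (2)

Vertices and C = -5x_1 + 4x_2:
  (3/2, 5/2) → C = 5/2
  (72/5, 34/5) → C = -224/5
  (2/3, 0) → C = -10/3
  (16/3, 0) → C = -80/3

The maximum is at (3/2, 5/2). Substituting into each constraint, equality holds for (1) and (2); the remaining constraints have slack.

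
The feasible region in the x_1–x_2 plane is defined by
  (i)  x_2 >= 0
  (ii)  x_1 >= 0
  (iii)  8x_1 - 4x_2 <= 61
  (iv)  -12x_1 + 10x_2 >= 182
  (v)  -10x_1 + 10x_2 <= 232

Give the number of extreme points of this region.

3

Of the 10 pairwise boundary intersections, those satisfying every inequality are:
  (0, 91/5)
  (0, 116/5)
  (25, 241/5)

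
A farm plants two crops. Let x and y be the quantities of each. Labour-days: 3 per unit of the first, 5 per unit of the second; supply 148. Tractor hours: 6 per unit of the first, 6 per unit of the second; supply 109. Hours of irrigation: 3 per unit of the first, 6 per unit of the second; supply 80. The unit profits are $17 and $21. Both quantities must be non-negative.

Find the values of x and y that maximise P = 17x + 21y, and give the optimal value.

Extreme points and P = 17x + 21y:
  (0, 0) → P = 0
  (0, 40/3) → P = 280
  (109/6, 0) → P = 1853/6
  (29/3, 17/2) → P = 2057/6

At the optimal vertex, 6x + 6y = 109 and 3x + 6y = 80.
Solving simultaneously gives x = 29/3, y = 17/2.

x = 29/3, y = 17/2, maximum P = 2057/6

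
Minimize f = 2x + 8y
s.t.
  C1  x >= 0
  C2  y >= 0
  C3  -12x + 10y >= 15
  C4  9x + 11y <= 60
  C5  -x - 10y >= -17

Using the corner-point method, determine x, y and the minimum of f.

Extreme points and f = 2x + 8y:
  (0, 3/2) → f = 12
  (0, 17/10) → f = 68/5
  (2/13, 219/130) → f = 896/65

x = 0, y = 3/2, minimum f = 12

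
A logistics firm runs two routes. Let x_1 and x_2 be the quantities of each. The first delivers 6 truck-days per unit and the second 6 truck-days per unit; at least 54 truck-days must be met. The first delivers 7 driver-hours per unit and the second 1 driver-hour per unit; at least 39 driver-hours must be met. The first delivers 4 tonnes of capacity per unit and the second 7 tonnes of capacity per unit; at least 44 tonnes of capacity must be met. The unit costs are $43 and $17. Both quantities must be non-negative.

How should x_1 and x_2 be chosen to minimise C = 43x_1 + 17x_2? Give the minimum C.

Feasible corners and C = 43x_1 + 17x_2:
  (0, 39) → C = 663
  (11, 0) → C = 473
  (5, 4) → C = 283
  (19/3, 8/3) → C = 953/3
The feasible region is unbounded (it extends along (0, 1), (1, 0)), but C strictly increases along every unbounded feasible direction, so there is no improving ray and the minimum is attained at a vertex.

x_1 = 5, x_2 = 4, minimum C = 283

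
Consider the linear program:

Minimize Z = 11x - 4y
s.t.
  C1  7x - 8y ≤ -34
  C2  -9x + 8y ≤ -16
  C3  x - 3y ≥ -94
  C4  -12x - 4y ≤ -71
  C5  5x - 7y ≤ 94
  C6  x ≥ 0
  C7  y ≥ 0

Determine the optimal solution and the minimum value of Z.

The binding constraints are 7x - 8y = -34 and -9x + 8y = -16.
Solving simultaneously gives x = 25, y = 209/8.

x = 25, y = 209/8, minimum Z = 341/2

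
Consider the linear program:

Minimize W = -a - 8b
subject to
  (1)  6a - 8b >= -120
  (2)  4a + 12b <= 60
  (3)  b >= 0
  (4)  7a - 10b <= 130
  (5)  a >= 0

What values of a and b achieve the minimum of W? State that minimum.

a = 0, b = 5, minimum W = -40

Extreme points and W = -a - 8b:
  (15, 0) → W = -15
  (0, 5) → W = -40
  (0, 0) → W = 0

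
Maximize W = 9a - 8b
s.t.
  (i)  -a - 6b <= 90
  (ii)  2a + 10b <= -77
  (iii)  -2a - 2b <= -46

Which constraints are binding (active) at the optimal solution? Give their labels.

(i) and (ii)

Vertices and W = 9a - 8b:
  (219, -103/2) → W = 2383
  (228/5, -113/5) → W = 2956/5
  (307/8, -123/8) → W = 3747/8

The maximum is at (219, -103/2). Substituting into each constraint, equality holds for (i) and (ii); the remaining constraints have slack.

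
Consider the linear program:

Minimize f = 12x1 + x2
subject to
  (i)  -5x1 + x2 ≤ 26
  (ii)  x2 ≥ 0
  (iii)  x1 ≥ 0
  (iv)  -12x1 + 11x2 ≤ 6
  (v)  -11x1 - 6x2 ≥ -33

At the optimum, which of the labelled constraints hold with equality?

Vertices and f = 12x1 + x2:
  (0, 0) → f = 0
  (3, 0) → f = 36
  (0, 6/11) → f = 6/11
  (327/193, 462/193) → f = 4386/193

The minimum is at (0, 0). Substituting into each constraint, equality holds for (ii) and (iii); the remaining constraints have slack.

(ii) and (iii)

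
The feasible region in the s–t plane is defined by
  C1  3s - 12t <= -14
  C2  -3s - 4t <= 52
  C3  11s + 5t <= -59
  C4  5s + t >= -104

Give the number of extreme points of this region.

Intersecting each pair of boundary lines and keeping only the points that satisfy every inequality leaves:
  (-85/6, -19/8)
  (-778/147, -23/147)
  (-364/17, 52/17)
  (-461/14, 849/14)

4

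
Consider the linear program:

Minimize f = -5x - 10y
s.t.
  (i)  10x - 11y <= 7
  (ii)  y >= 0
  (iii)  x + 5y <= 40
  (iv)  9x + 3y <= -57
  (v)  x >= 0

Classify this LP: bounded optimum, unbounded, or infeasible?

infeasible

The boundaries 10x - 11y = 7 and y = 0 meet at (7/10, 0), but that point violates 9x + 3y ≤ -57. Every candidate vertex is excluded by some other constraint, so the feasible region is empty.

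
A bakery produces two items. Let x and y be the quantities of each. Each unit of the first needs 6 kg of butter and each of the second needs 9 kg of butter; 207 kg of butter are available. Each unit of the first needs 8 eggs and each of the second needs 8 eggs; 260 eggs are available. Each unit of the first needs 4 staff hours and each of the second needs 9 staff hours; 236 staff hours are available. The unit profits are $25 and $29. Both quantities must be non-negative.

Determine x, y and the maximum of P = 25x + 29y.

x = 57/2, y = 4, maximum P = 1657/2

Extreme points and P = 25x + 29y:
  (0, 0) → P = 0
  (0, 23) → P = 667
  (65/2, 0) → P = 1625/2
  (57/2, 4) → P = 1657/2

The optimum lies where 6x + 9y = 207 and 8x + 8y = 260.
Solving simultaneously gives x = 57/2, y = 4.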